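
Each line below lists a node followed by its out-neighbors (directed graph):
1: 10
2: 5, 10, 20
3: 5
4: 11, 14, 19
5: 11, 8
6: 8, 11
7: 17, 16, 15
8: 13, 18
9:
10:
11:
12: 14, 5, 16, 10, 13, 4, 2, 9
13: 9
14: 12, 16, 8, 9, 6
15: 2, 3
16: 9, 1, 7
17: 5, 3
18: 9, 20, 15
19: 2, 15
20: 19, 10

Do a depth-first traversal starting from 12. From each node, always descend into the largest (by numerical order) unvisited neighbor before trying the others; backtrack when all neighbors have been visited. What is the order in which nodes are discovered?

12 -> 16 -> 9 -> 7 -> 17 -> 5 -> 11 -> 8 -> 18 -> 20 -> 19 -> 15 -> 3 -> 2 -> 10 -> 13 -> 1 -> 14 -> 6 -> 4

Visit 12
12 → 16
16 → 9
16 → 7
7 → 17
17 → 5
5 → 11
5 → 8
8 → 18
18 → 20
20 → 19
19 → 15
15 → 3
15 → 2
2 → 10
8 → 13
16 → 1
12 → 14
14 → 6
12 → 4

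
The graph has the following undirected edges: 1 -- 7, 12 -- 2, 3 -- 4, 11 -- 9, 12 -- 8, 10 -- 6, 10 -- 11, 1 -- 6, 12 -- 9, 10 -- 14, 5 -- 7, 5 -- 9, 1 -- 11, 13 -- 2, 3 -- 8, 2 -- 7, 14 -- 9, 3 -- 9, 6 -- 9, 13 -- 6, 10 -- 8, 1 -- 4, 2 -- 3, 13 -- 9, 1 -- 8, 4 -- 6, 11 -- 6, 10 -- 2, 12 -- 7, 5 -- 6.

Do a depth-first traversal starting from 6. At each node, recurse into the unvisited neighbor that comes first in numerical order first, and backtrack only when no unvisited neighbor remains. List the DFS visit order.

Visit 6
6 → 1
1 → 4
4 → 3
3 → 2
2 → 7
7 → 5
5 → 9
9 → 11
11 → 10
10 → 8
8 → 12
10 → 14
9 → 13

6 → 1 → 4 → 3 → 2 → 7 → 5 → 9 → 11 → 10 → 8 → 12 → 14 → 13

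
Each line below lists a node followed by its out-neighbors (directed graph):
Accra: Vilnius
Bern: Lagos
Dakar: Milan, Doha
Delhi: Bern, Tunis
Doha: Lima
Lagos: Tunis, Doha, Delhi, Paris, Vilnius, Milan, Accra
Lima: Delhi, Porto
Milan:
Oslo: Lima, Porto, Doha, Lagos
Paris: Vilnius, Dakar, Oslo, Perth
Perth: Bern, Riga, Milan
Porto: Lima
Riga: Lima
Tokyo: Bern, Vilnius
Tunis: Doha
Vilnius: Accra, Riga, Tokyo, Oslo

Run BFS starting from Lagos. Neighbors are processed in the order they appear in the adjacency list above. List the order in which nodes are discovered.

Visit Lagos; enqueue Tunis, Doha, Delhi, Paris, Vilnius, Milan, Accra → queue [Tunis, Doha, Delhi, Paris, Vilnius, Milan, Accra]
Visit Tunis → queue [Doha, Delhi, Paris, Vilnius, Milan, Accra]
Visit Doha; enqueue Lima → queue [Delhi, Paris, Vilnius, Milan, Accra, Lima]
Visit Delhi; enqueue Bern → queue [Paris, Vilnius, Milan, Accra, Lima, Bern]
Visit Paris; enqueue Dakar, Oslo, Perth → queue [Vilnius, Milan, Accra, Lima, Bern, Dakar, Oslo, Perth]
Visit Vilnius; enqueue Riga, Tokyo → queue [Milan, Accra, Lima, Bern, Dakar, Oslo, Perth, Riga, Tokyo]
Visit Milan → queue [Accra, Lima, Bern, Dakar, Oslo, Perth, Riga, Tokyo]
Visit Accra → queue [Lima, Bern, Dakar, Oslo, Perth, Riga, Tokyo]
Visit Lima; enqueue Porto → queue [Bern, Dakar, Oslo, Perth, Riga, Tokyo, Porto]
Visit Bern → queue [Dakar, Oslo, Perth, Riga, Tokyo, Porto]
Visit Dakar → queue [Oslo, Perth, Riga, Tokyo, Porto]
Visit Oslo → queue [Perth, Riga, Tokyo, Porto]
Visit Perth → queue [Riga, Tokyo, Porto]
Visit Riga → queue [Tokyo, Porto]
Visit Tokyo → queue [Porto]
Visit Porto → queue []

Lagos, Tunis, Doha, Delhi, Paris, Vilnius, Milan, Accra, Lima, Bern, Dakar, Oslo, Perth, Riga, Tokyo, Porto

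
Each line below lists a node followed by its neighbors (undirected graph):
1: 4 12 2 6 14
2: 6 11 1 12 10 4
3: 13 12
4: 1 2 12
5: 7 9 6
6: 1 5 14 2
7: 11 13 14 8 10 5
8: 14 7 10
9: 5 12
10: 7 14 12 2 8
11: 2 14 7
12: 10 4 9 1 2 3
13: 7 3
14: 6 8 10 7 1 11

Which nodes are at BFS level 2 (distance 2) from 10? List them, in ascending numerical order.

1, 3, 4, 5, 6, 9, 11, 13

Level 0: 10
Level 1: 2, 7, 8, 12, 14
Level 2: 1, 3, 4, 5, 6, 9, 11, 13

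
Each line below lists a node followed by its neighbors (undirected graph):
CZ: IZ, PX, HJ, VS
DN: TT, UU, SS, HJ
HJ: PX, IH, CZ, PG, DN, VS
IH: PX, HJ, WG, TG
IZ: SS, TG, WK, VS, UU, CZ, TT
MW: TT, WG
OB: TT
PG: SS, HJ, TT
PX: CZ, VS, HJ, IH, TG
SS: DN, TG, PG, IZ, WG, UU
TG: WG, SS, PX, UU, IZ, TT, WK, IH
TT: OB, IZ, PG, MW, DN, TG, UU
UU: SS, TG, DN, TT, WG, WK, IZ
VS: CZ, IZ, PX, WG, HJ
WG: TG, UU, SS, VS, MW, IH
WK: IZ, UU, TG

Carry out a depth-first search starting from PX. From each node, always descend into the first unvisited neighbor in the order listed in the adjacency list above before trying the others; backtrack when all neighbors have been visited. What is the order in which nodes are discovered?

PX, CZ, IZ, SS, DN, TT, OB, PG, HJ, IH, WG, TG, UU, WK, VS, MW

Visit PX
PX → CZ
CZ → IZ
IZ → SS
SS → DN
DN → TT
TT → OB
TT → PG
PG → HJ
HJ → IH
IH → WG
WG → TG
TG → UU
UU → WK
WG → VS
WG → MW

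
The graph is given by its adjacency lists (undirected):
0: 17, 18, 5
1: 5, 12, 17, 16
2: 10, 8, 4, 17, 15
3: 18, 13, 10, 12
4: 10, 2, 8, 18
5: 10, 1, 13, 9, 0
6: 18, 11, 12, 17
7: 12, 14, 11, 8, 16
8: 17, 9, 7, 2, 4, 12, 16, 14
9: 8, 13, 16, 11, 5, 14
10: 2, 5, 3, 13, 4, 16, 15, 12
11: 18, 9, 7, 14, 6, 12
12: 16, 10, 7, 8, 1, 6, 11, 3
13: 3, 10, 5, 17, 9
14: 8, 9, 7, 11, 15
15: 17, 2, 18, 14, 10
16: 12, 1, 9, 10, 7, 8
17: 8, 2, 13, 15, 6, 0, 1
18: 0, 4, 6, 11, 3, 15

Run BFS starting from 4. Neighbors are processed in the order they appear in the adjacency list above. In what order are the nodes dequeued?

Visit 4; enqueue 10, 2, 8, 18 → queue [10, 2, 8, 18]
Visit 10; enqueue 5, 3, 13, 16, 15, 12 → queue [2, 8, 18, 5, 3, 13, 16, 15, 12]
Visit 2; enqueue 17 → queue [8, 18, 5, 3, 13, 16, 15, 12, 17]
Visit 8; enqueue 9, 7, 14 → queue [18, 5, 3, 13, 16, 15, 12, 17, 9, 7, 14]
Visit 18; enqueue 0, 6, 11 → queue [5, 3, 13, 16, 15, 12, 17, 9, 7, 14, 0, 6, 11]
Visit 5; enqueue 1 → queue [3, 13, 16, 15, 12, 17, 9, 7, 14, 0, 6, 11, 1]
Visit 3 → queue [13, 16, 15, 12, 17, 9, 7, 14, 0, 6, 11, 1]
Visit 13 → queue [16, 15, 12, 17, 9, 7, 14, 0, 6, 11, 1]
Visit 16 → queue [15, 12, 17, 9, 7, 14, 0, 6, 11, 1]
Visit 15 → queue [12, 17, 9, 7, 14, 0, 6, 11, 1]
Visit 12 → queue [17, 9, 7, 14, 0, 6, 11, 1]
Visit 17 → queue [9, 7, 14, 0, 6, 11, 1]
Visit 9 → queue [7, 14, 0, 6, 11, 1]
Visit 7 → queue [14, 0, 6, 11, 1]
Visit 14 → queue [0, 6, 11, 1]
Visit 0 → queue [6, 11, 1]
Visit 6 → queue [11, 1]
Visit 11 → queue [1]
Visit 1 → queue []

4 → 10 → 2 → 8 → 18 → 5 → 3 → 13 → 16 → 15 → 12 → 17 → 9 → 7 → 14 → 0 → 6 → 11 → 1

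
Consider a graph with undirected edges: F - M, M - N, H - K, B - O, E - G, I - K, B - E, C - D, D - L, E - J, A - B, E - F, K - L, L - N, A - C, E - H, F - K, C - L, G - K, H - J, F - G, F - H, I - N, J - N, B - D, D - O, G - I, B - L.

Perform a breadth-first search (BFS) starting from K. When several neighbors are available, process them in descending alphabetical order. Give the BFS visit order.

K → L → I → H → G → F → N → D → C → B → J → E → M → O → A

Visit K; enqueue L, I, H, G, F → queue [L, I, H, G, F]
Visit L; enqueue N, D, C, B → queue [I, H, G, F, N, D, C, B]
Visit I → queue [H, G, F, N, D, C, B]
Visit H; enqueue J, E → queue [G, F, N, D, C, B, J, E]
Visit G → queue [F, N, D, C, B, J, E]
Visit F; enqueue M → queue [N, D, C, B, J, E, M]
Visit N → queue [D, C, B, J, E, M]
Visit D; enqueue O → queue [C, B, J, E, M, O]
Visit C; enqueue A → queue [B, J, E, M, O, A]
Visit B → queue [J, E, M, O, A]
Visit J → queue [E, M, O, A]
Visit E → queue [M, O, A]
Visit M → queue [O, A]
Visit O → queue [A]
Visit A → queue []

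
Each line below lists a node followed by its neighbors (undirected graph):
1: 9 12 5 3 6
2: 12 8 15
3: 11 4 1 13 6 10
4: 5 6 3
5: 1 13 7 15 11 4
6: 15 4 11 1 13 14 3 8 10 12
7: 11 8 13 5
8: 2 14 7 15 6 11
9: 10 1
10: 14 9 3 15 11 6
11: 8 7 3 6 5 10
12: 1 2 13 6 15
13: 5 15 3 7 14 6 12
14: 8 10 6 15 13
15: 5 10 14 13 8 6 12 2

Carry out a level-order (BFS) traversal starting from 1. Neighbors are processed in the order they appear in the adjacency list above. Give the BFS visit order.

Visit 1; enqueue 9, 12, 5, 3, 6 → queue [9, 12, 5, 3, 6]
Visit 9; enqueue 10 → queue [12, 5, 3, 6, 10]
Visit 12; enqueue 2, 13, 15 → queue [5, 3, 6, 10, 2, 13, 15]
Visit 5; enqueue 7, 11, 4 → queue [3, 6, 10, 2, 13, 15, 7, 11, 4]
Visit 3 → queue [6, 10, 2, 13, 15, 7, 11, 4]
Visit 6; enqueue 14, 8 → queue [10, 2, 13, 15, 7, 11, 4, 14, 8]
Visit 10 → queue [2, 13, 15, 7, 11, 4, 14, 8]
Visit 2 → queue [13, 15, 7, 11, 4, 14, 8]
Visit 13 → queue [15, 7, 11, 4, 14, 8]
Visit 15 → queue [7, 11, 4, 14, 8]
Visit 7 → queue [11, 4, 14, 8]
Visit 11 → queue [4, 14, 8]
Visit 4 → queue [14, 8]
Visit 14 → queue [8]
Visit 8 → queue []

1 -> 9 -> 12 -> 5 -> 3 -> 6 -> 10 -> 2 -> 13 -> 15 -> 7 -> 11 -> 4 -> 14 -> 8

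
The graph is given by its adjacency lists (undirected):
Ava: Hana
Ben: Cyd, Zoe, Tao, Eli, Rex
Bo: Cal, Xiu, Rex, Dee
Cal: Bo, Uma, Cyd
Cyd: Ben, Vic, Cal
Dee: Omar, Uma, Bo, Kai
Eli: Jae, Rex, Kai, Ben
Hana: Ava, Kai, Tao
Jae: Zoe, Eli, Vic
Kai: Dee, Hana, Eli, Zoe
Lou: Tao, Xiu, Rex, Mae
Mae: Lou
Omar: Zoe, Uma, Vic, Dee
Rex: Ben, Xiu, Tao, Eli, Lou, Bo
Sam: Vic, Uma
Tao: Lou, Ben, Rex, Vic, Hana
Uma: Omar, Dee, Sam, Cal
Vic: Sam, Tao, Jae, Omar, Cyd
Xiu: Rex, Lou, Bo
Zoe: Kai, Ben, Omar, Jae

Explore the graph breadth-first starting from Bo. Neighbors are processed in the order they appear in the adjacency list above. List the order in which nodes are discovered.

Visit Bo; enqueue Cal, Xiu, Rex, Dee → queue [Cal, Xiu, Rex, Dee]
Visit Cal; enqueue Uma, Cyd → queue [Xiu, Rex, Dee, Uma, Cyd]
Visit Xiu; enqueue Lou → queue [Rex, Dee, Uma, Cyd, Lou]
Visit Rex; enqueue Ben, Tao, Eli → queue [Dee, Uma, Cyd, Lou, Ben, Tao, Eli]
Visit Dee; enqueue Omar, Kai → queue [Uma, Cyd, Lou, Ben, Tao, Eli, Omar, Kai]
Visit Uma; enqueue Sam → queue [Cyd, Lou, Ben, Tao, Eli, Omar, Kai, Sam]
Visit Cyd; enqueue Vic → queue [Lou, Ben, Tao, Eli, Omar, Kai, Sam, Vic]
Visit Lou; enqueue Mae → queue [Ben, Tao, Eli, Omar, Kai, Sam, Vic, Mae]
Visit Ben; enqueue Zoe → queue [Tao, Eli, Omar, Kai, Sam, Vic, Mae, Zoe]
Visit Tao; enqueue Hana → queue [Eli, Omar, Kai, Sam, Vic, Mae, Zoe, Hana]
Visit Eli; enqueue Jae → queue [Omar, Kai, Sam, Vic, Mae, Zoe, Hana, Jae]
Visit Omar → queue [Kai, Sam, Vic, Mae, Zoe, Hana, Jae]
Visit Kai → queue [Sam, Vic, Mae, Zoe, Hana, Jae]
Visit Sam → queue [Vic, Mae, Zoe, Hana, Jae]
Visit Vic → queue [Mae, Zoe, Hana, Jae]
Visit Mae → queue [Zoe, Hana, Jae]
Visit Zoe → queue [Hana, Jae]
Visit Hana; enqueue Ava → queue [Jae, Ava]
Visit Jae → queue [Ava]
Visit Ava → queue []

Bo Cal Xiu Rex Dee Uma Cyd Lou Ben Tao Eli Omar Kai Sam Vic Mae Zoe Hana Jae Ava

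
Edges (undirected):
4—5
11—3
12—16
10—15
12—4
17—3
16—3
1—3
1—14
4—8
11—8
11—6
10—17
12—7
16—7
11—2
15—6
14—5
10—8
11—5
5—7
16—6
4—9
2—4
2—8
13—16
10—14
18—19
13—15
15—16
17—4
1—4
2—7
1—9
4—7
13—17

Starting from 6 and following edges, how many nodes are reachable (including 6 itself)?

17

BFS from 6 visits: 6, 16, 15, 11, 13, 12, 7, 3, 10, 8, 5, 2, 17, 4, 1, 14, 9
Reachable nodes: 17 of 19 total.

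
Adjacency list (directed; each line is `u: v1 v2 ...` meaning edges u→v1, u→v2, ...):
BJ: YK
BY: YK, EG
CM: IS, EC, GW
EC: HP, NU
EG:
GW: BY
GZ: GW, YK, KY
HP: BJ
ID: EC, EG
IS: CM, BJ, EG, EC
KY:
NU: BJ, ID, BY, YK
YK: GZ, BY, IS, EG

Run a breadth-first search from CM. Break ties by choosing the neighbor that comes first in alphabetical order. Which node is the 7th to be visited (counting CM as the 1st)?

Visit CM; enqueue EC, GW, IS → queue [EC, GW, IS]
Visit EC; enqueue HP, NU → queue [GW, IS, HP, NU]
Visit GW; enqueue BY → queue [IS, HP, NU, BY]
Visit IS; enqueue BJ, EG → queue [HP, NU, BY, BJ, EG]
Visit HP → queue [NU, BY, BJ, EG]
Visit NU; enqueue ID, YK → queue [BY, BJ, EG, ID, YK]
Visit BY → queue [BJ, EG, ID, YK]
Visit BJ → queue [EG, ID, YK]
Visit EG → queue [ID, YK]
Visit ID → queue [YK]
Visit YK; enqueue GZ → queue [GZ]
Visit GZ; enqueue KY → queue [KY]
Visit KY → queue []

Visit order: CM, EC, GW, IS, HP, NU, BY, BJ, EG, ID, YK, GZ, KY

BY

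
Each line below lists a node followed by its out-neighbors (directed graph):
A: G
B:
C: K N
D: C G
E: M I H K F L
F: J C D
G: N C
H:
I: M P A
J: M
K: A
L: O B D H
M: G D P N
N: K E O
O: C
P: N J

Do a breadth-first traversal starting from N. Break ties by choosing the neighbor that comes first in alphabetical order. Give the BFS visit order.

N, E, K, O, F, H, I, L, M, A, C, D, J, P, B, G

Visit N; enqueue E, K, O → queue [E, K, O]
Visit E; enqueue F, H, I, L, M → queue [K, O, F, H, I, L, M]
Visit K; enqueue A → queue [O, F, H, I, L, M, A]
Visit O; enqueue C → queue [F, H, I, L, M, A, C]
Visit F; enqueue D, J → queue [H, I, L, M, A, C, D, J]
Visit H → queue [I, L, M, A, C, D, J]
Visit I; enqueue P → queue [L, M, A, C, D, J, P]
Visit L; enqueue B → queue [M, A, C, D, J, P, B]
Visit M; enqueue G → queue [A, C, D, J, P, B, G]
Visit A → queue [C, D, J, P, B, G]
Visit C → queue [D, J, P, B, G]
Visit D → queue [J, P, B, G]
Visit J → queue [P, B, G]
Visit P → queue [B, G]
Visit B → queue [G]
Visit G → queue []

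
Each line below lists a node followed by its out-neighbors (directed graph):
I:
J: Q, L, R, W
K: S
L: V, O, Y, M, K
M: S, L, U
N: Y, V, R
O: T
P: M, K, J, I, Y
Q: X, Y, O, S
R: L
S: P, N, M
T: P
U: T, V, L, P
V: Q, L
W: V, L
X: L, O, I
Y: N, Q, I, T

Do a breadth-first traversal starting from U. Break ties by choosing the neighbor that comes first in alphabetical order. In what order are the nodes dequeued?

Visit U; enqueue L, P, T, V → queue [L, P, T, V]
Visit L; enqueue K, M, O, Y → queue [P, T, V, K, M, O, Y]
Visit P; enqueue I, J → queue [T, V, K, M, O, Y, I, J]
Visit T → queue [V, K, M, O, Y, I, J]
Visit V; enqueue Q → queue [K, M, O, Y, I, J, Q]
Visit K; enqueue S → queue [M, O, Y, I, J, Q, S]
Visit M → queue [O, Y, I, J, Q, S]
Visit O → queue [Y, I, J, Q, S]
Visit Y; enqueue N → queue [I, J, Q, S, N]
Visit I → queue [J, Q, S, N]
Visit J; enqueue R, W → queue [Q, S, N, R, W]
Visit Q; enqueue X → queue [S, N, R, W, X]
Visit S → queue [N, R, W, X]
Visit N → queue [R, W, X]
Visit R → queue [W, X]
Visit W → queue [X]
Visit X → queue []

U → L → P → T → V → K → M → O → Y → I → J → Q → S → N → R → W → X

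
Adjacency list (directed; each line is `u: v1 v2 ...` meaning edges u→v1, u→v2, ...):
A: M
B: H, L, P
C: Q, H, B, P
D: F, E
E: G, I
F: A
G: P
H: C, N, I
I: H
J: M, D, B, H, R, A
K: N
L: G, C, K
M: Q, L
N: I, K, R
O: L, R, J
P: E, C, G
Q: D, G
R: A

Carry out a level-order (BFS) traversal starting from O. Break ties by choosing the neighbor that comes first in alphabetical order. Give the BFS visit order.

O, J, L, R, A, B, D, H, M, C, G, K, P, E, F, I, N, Q

Visit O; enqueue J, L, R → queue [J, L, R]
Visit J; enqueue A, B, D, H, M → queue [L, R, A, B, D, H, M]
Visit L; enqueue C, G, K → queue [R, A, B, D, H, M, C, G, K]
Visit R → queue [A, B, D, H, M, C, G, K]
Visit A → queue [B, D, H, M, C, G, K]
Visit B; enqueue P → queue [D, H, M, C, G, K, P]
Visit D; enqueue E, F → queue [H, M, C, G, K, P, E, F]
Visit H; enqueue I, N → queue [M, C, G, K, P, E, F, I, N]
Visit M; enqueue Q → queue [C, G, K, P, E, F, I, N, Q]
Visit C → queue [G, K, P, E, F, I, N, Q]
Visit G → queue [K, P, E, F, I, N, Q]
Visit K → queue [P, E, F, I, N, Q]
Visit P → queue [E, F, I, N, Q]
Visit E → queue [F, I, N, Q]
Visit F → queue [I, N, Q]
Visit I → queue [N, Q]
Visit N → queue [Q]
Visit Q → queue []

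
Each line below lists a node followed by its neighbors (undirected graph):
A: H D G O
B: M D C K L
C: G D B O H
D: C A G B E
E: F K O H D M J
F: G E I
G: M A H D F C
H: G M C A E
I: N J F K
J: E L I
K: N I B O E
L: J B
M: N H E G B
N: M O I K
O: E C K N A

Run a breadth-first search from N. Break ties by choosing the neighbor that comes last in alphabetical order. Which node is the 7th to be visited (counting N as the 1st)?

Visit N; enqueue O, M, K, I → queue [O, M, K, I]
Visit O; enqueue E, C, A → queue [M, K, I, E, C, A]
Visit M; enqueue H, G, B → queue [K, I, E, C, A, H, G, B]
Visit K → queue [I, E, C, A, H, G, B]
Visit I; enqueue J, F → queue [E, C, A, H, G, B, J, F]
Visit E; enqueue D → queue [C, A, H, G, B, J, F, D]
Visit C → queue [A, H, G, B, J, F, D]
Visit A → queue [H, G, B, J, F, D]
Visit H → queue [G, B, J, F, D]
Visit G → queue [B, J, F, D]
Visit B; enqueue L → queue [J, F, D, L]
Visit J → queue [F, D, L]
Visit F → queue [D, L]
Visit D → queue [L]
Visit L → queue []

Visit order: N, O, M, K, I, E, C, A, H, G, B, J, F, D, L

C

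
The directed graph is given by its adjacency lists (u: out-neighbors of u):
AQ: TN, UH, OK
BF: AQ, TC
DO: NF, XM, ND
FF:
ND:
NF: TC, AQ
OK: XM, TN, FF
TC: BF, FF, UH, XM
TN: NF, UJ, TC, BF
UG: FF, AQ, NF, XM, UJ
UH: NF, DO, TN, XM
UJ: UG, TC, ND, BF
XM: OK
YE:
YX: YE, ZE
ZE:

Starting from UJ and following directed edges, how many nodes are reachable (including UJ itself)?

BFS from UJ visits: UJ, UG, TC, ND, BF, XM, NF, FF, AQ, UH, OK, TN, DO
Reachable nodes: 13 of 16 total.

13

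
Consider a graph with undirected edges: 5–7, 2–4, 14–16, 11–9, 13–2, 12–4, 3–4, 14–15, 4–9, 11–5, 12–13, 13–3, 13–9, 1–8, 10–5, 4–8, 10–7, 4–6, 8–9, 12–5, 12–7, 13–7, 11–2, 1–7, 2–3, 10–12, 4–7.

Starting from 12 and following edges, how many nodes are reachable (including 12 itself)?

13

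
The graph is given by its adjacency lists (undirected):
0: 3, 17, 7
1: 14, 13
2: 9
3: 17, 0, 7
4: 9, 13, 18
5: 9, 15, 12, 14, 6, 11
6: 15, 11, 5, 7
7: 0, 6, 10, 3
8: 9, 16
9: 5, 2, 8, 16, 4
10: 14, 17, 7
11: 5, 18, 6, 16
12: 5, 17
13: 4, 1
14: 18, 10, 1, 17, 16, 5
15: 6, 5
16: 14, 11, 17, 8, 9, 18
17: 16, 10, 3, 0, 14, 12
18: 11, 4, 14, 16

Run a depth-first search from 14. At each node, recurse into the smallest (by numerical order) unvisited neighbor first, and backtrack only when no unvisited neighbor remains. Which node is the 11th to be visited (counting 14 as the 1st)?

Visit 14
14 → 1
1 → 13
13 → 4
4 → 9
9 → 2
9 → 5
5 → 6
6 → 7
7 → 0
0 → 3
3 → 17
17 → 10
17 → 12
17 → 16
16 → 8
16 → 11
11 → 18
6 → 15

Visit order: 14, 1, 13, 4, 9, 2, 5, 6, 7, 0, 3, 17, 10, 12, 16, 8, 11, 18, 15

3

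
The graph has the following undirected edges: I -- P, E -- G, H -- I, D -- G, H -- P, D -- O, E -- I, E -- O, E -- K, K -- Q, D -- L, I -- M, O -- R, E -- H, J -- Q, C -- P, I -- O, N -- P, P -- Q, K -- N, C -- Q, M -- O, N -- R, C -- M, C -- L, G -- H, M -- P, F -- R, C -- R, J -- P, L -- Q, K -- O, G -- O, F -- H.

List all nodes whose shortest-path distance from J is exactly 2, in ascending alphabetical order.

Level 0: J
Level 1: P, Q
Level 2: C, H, I, K, L, M, N
Level 3: D, E, F, G, O, R

C, H, I, K, L, M, N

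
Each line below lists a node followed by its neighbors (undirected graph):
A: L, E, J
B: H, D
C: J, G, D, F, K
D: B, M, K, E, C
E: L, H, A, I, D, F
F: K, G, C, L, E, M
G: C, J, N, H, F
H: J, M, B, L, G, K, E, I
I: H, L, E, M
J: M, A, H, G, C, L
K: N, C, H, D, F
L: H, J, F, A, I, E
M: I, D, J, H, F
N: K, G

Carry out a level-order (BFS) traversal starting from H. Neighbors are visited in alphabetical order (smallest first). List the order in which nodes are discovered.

H, B, E, G, I, J, K, L, M, D, A, F, C, N

Visit H; enqueue B, E, G, I, J, K, L, M → queue [B, E, G, I, J, K, L, M]
Visit B; enqueue D → queue [E, G, I, J, K, L, M, D]
Visit E; enqueue A, F → queue [G, I, J, K, L, M, D, A, F]
Visit G; enqueue C, N → queue [I, J, K, L, M, D, A, F, C, N]
Visit I → queue [J, K, L, M, D, A, F, C, N]
Visit J → queue [K, L, M, D, A, F, C, N]
Visit K → queue [L, M, D, A, F, C, N]
Visit L → queue [M, D, A, F, C, N]
Visit M → queue [D, A, F, C, N]
Visit D → queue [A, F, C, N]
Visit A → queue [F, C, N]
Visit F → queue [C, N]
Visit C → queue [N]
Visit N → queue []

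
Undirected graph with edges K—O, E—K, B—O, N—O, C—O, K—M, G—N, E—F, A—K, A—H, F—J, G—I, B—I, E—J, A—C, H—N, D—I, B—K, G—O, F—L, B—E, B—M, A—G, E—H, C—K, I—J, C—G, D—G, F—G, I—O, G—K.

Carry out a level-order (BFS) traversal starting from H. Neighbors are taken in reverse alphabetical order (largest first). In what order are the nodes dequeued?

Visit H; enqueue N, E, A → queue [N, E, A]
Visit N; enqueue O, G → queue [E, A, O, G]
Visit E; enqueue K, J, F, B → queue [A, O, G, K, J, F, B]
Visit A; enqueue C → queue [O, G, K, J, F, B, C]
Visit O; enqueue I → queue [G, K, J, F, B, C, I]
Visit G; enqueue D → queue [K, J, F, B, C, I, D]
Visit K; enqueue M → queue [J, F, B, C, I, D, M]
Visit J → queue [F, B, C, I, D, M]
Visit F; enqueue L → queue [B, C, I, D, M, L]
Visit B → queue [C, I, D, M, L]
Visit C → queue [I, D, M, L]
Visit I → queue [D, M, L]
Visit D → queue [M, L]
Visit M → queue [L]
Visit L → queue []

H, N, E, A, O, G, K, J, F, B, C, I, D, M, L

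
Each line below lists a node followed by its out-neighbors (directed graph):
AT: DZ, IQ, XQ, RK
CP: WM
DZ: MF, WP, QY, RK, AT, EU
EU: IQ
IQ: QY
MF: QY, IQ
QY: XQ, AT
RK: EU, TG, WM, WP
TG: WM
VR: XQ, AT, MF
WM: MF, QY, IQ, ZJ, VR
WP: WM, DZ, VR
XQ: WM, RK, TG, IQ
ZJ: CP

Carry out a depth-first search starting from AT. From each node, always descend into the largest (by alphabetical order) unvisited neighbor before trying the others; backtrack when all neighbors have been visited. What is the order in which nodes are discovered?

AT XQ WM ZJ CP VR MF QY IQ TG RK WP DZ EU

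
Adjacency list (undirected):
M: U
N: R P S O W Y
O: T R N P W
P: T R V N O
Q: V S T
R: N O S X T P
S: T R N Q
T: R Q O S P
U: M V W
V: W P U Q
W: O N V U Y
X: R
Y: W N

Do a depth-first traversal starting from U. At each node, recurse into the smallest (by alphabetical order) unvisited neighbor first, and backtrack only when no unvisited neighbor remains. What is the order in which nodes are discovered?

U M V P N O R S Q T X W Y

Visit U
U → M
U → V
V → P
P → N
N → O
O → R
R → S
S → Q
Q → T
R → X
O → W
W → Y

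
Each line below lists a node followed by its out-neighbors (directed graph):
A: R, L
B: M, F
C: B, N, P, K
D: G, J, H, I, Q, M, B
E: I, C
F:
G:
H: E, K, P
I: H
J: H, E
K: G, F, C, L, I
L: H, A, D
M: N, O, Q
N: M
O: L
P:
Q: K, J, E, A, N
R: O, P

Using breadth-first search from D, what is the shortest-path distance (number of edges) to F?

Level 0: D
Level 1: B, G, H, I, J, M, Q
Level 2: A, E, F, K, N, O, P
Level 3: C, L, R
F first appears at level 2.

2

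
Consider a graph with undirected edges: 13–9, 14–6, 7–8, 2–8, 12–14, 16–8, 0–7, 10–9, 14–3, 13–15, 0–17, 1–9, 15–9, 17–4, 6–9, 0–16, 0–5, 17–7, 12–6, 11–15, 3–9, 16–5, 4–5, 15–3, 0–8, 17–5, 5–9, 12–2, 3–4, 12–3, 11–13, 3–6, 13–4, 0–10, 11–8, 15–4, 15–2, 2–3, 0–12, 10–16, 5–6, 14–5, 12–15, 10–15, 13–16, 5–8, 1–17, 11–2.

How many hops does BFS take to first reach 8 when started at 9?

Level 0: 9
Level 1: 1, 3, 5, 6, 10, 13, 15
Level 2: 0, 2, 4, 8, 11, 12, 14, 16, 17
Level 3: 7
8 first appears at level 2.

2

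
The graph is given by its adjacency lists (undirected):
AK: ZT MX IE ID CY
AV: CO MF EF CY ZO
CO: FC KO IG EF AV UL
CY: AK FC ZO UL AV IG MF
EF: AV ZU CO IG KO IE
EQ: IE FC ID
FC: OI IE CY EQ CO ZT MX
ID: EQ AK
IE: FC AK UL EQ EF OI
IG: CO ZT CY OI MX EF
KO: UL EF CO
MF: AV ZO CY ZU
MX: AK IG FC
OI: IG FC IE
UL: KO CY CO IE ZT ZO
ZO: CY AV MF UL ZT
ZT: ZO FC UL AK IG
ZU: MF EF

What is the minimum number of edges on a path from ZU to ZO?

2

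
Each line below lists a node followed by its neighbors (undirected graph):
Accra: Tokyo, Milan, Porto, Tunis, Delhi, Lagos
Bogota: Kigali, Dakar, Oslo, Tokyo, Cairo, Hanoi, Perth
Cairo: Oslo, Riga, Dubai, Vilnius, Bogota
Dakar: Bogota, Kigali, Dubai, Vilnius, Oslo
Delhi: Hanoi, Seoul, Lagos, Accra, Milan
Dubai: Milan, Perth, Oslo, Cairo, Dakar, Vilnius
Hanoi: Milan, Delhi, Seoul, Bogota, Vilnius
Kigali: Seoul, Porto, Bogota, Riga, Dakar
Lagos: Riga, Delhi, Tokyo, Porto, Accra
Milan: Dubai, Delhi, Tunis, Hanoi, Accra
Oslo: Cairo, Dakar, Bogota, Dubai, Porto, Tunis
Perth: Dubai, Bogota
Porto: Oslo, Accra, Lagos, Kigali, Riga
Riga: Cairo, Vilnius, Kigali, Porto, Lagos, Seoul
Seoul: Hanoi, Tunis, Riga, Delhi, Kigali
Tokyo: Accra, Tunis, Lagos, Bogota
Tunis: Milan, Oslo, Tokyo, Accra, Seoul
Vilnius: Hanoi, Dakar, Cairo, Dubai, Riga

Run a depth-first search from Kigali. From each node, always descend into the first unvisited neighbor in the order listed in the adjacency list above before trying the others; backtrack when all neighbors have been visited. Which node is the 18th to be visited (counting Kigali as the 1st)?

Visit Kigali
Kigali → Seoul
Seoul → Hanoi
Hanoi → Milan
Milan → Dubai
Dubai → Perth
Perth → Bogota
Bogota → Dakar
Dakar → Vilnius
Vilnius → Cairo
Cairo → Oslo
Oslo → Porto
Porto → Accra
Accra → Tokyo
Tokyo → Tunis
Tokyo → Lagos
Lagos → Riga
Lagos → Delhi

Visit order: Kigali, Seoul, Hanoi, Milan, Dubai, Perth, Bogota, Dakar, Vilnius, Cairo, Oslo, Porto, Accra, Tokyo, Tunis, Lagos, Riga, Delhi

Delhi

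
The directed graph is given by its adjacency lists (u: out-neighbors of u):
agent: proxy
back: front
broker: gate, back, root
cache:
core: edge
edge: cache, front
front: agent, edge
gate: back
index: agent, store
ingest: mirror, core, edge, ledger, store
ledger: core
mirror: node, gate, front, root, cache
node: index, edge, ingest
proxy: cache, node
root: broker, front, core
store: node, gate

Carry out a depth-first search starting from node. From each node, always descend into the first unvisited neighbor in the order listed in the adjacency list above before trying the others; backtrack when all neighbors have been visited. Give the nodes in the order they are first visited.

node, index, agent, proxy, cache, store, gate, back, front, edge, ingest, mirror, root, broker, core, ledger

Visit node
node → index
index → agent
agent → proxy
proxy → cache
index → store
store → gate
gate → back
back → front
front → edge
node → ingest
ingest → mirror
mirror → root
root → broker
root → core
ingest → ledger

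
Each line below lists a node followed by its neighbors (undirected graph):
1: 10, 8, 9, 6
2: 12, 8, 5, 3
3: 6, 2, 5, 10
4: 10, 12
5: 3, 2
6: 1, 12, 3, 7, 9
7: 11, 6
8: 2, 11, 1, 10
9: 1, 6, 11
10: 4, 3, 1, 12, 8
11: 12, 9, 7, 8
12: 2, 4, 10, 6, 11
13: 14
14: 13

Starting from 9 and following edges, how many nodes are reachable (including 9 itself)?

BFS from 9 visits: 9, 1, 6, 11, 10, 8, 12, 3, 7, 4, 2, 5
Reachable nodes: 12 of 14 total.

12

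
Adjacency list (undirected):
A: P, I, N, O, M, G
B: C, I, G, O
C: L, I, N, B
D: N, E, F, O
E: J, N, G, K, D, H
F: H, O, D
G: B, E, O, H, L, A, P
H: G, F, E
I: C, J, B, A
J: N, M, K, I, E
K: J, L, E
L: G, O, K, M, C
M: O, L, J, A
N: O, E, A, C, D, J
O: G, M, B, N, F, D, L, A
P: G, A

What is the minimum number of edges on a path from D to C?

Level 0: D
Level 1: E, F, N, O
Level 2: A, B, C, G, H, J, K, L, M
Level 3: I, P
C first appears at level 2.

2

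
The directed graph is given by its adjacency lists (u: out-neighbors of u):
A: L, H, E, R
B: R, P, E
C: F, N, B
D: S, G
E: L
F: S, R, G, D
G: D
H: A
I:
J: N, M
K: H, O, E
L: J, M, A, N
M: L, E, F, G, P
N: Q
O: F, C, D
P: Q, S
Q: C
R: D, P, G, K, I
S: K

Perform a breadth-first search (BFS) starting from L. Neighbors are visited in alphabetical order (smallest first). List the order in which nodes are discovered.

L → A → J → M → N → E → H → R → F → G → P → Q → D → I → K → S → C → O → B

Visit L; enqueue A, J, M, N → queue [A, J, M, N]
Visit A; enqueue E, H, R → queue [J, M, N, E, H, R]
Visit J → queue [M, N, E, H, R]
Visit M; enqueue F, G, P → queue [N, E, H, R, F, G, P]
Visit N; enqueue Q → queue [E, H, R, F, G, P, Q]
Visit E → queue [H, R, F, G, P, Q]
Visit H → queue [R, F, G, P, Q]
Visit R; enqueue D, I, K → queue [F, G, P, Q, D, I, K]
Visit F; enqueue S → queue [G, P, Q, D, I, K, S]
Visit G → queue [P, Q, D, I, K, S]
Visit P → queue [Q, D, I, K, S]
Visit Q; enqueue C → queue [D, I, K, S, C]
Visit D → queue [I, K, S, C]
Visit I → queue [K, S, C]
Visit K; enqueue O → queue [S, C, O]
Visit S → queue [C, O]
Visit C; enqueue B → queue [O, B]
Visit O → queue [B]
Visit B → queue []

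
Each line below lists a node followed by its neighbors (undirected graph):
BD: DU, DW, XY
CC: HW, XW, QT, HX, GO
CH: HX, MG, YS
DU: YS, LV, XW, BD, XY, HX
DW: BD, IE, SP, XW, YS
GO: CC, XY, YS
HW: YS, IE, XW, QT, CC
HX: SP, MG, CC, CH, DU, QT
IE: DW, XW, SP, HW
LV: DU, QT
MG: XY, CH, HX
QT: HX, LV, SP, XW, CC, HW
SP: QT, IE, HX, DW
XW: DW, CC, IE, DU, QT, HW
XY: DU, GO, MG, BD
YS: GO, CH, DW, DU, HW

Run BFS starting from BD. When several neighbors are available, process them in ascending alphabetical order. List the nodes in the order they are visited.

Visit BD; enqueue DU, DW, XY → queue [DU, DW, XY]
Visit DU; enqueue HX, LV, XW, YS → queue [DW, XY, HX, LV, XW, YS]
Visit DW; enqueue IE, SP → queue [XY, HX, LV, XW, YS, IE, SP]
Visit XY; enqueue GO, MG → queue [HX, LV, XW, YS, IE, SP, GO, MG]
Visit HX; enqueue CC, CH, QT → queue [LV, XW, YS, IE, SP, GO, MG, CC, CH, QT]
Visit LV → queue [XW, YS, IE, SP, GO, MG, CC, CH, QT]
Visit XW; enqueue HW → queue [YS, IE, SP, GO, MG, CC, CH, QT, HW]
Visit YS → queue [IE, SP, GO, MG, CC, CH, QT, HW]
Visit IE → queue [SP, GO, MG, CC, CH, QT, HW]
Visit SP → queue [GO, MG, CC, CH, QT, HW]
Visit GO → queue [MG, CC, CH, QT, HW]
Visit MG → queue [CC, CH, QT, HW]
Visit CC → queue [CH, QT, HW]
Visit CH → queue [QT, HW]
Visit QT → queue [HW]
Visit HW → queue []

BD, DU, DW, XY, HX, LV, XW, YS, IE, SP, GO, MG, CC, CH, QT, HW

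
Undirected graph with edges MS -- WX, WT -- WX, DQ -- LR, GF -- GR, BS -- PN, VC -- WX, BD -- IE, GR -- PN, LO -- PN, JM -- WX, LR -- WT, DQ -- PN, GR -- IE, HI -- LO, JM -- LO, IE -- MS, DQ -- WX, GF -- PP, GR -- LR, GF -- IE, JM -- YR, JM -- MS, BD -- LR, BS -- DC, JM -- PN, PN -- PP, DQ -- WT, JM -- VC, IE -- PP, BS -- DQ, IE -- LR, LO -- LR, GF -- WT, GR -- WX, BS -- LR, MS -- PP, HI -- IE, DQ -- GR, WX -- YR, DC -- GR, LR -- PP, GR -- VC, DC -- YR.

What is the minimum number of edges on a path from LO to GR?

2

Level 0: LO
Level 1: HI, JM, LR, PN
Level 2: BD, BS, DQ, GR, IE, MS, PP, VC, WT, WX, YR
Level 3: DC, GF
GR first appears at level 2.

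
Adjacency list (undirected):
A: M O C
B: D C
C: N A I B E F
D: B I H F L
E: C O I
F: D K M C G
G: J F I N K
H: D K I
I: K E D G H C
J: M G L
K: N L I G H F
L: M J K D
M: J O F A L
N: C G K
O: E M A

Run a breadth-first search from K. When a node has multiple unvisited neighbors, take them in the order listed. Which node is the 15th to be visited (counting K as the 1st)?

Visit K; enqueue N, L, I, G, H, F → queue [N, L, I, G, H, F]
Visit N; enqueue C → queue [L, I, G, H, F, C]
Visit L; enqueue M, J, D → queue [I, G, H, F, C, M, J, D]
Visit I; enqueue E → queue [G, H, F, C, M, J, D, E]
Visit G → queue [H, F, C, M, J, D, E]
Visit H → queue [F, C, M, J, D, E]
Visit F → queue [C, M, J, D, E]
Visit C; enqueue A, B → queue [M, J, D, E, A, B]
Visit M; enqueue O → queue [J, D, E, A, B, O]
Visit J → queue [D, E, A, B, O]
Visit D → queue [E, A, B, O]
Visit E → queue [A, B, O]
Visit A → queue [B, O]
Visit B → queue [O]
Visit O → queue []

Visit order: K, N, L, I, G, H, F, C, M, J, D, E, A, B, O

O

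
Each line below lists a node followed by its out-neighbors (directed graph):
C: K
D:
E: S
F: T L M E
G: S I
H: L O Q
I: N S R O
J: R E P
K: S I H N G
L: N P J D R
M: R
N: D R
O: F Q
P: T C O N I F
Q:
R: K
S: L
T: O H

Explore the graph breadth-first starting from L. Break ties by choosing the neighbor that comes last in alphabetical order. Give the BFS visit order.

L, R, P, N, J, D, K, T, O, I, F, C, E, S, H, G, Q, M

Visit L; enqueue R, P, N, J, D → queue [R, P, N, J, D]
Visit R; enqueue K → queue [P, N, J, D, K]
Visit P; enqueue T, O, I, F, C → queue [N, J, D, K, T, O, I, F, C]
Visit N → queue [J, D, K, T, O, I, F, C]
Visit J; enqueue E → queue [D, K, T, O, I, F, C, E]
Visit D → queue [K, T, O, I, F, C, E]
Visit K; enqueue S, H, G → queue [T, O, I, F, C, E, S, H, G]
Visit T → queue [O, I, F, C, E, S, H, G]
Visit O; enqueue Q → queue [I, F, C, E, S, H, G, Q]
Visit I → queue [F, C, E, S, H, G, Q]
Visit F; enqueue M → queue [C, E, S, H, G, Q, M]
Visit C → queue [E, S, H, G, Q, M]
Visit E → queue [S, H, G, Q, M]
Visit S → queue [H, G, Q, M]
Visit H → queue [G, Q, M]
Visit G → queue [Q, M]
Visit Q → queue [M]
Visit M → queue []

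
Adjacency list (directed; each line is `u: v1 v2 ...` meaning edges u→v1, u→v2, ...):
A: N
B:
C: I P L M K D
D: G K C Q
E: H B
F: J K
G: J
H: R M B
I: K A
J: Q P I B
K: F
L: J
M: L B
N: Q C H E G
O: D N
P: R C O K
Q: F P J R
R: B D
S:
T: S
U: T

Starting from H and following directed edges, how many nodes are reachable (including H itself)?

18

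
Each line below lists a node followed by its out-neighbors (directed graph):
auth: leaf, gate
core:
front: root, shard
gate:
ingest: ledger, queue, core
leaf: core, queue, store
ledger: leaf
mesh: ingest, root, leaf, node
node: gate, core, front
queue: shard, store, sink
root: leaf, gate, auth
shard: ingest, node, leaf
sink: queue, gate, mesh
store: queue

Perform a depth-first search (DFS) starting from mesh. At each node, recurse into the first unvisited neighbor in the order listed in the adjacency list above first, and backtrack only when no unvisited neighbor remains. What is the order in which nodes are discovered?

Visit mesh
mesh → ingest
ingest → ledger
ledger → leaf
leaf → core
leaf → queue
queue → shard
shard → node
node → gate
node → front
front → root
root → auth
queue → store
queue → sink

mesh ingest ledger leaf core queue shard node gate front root auth store sink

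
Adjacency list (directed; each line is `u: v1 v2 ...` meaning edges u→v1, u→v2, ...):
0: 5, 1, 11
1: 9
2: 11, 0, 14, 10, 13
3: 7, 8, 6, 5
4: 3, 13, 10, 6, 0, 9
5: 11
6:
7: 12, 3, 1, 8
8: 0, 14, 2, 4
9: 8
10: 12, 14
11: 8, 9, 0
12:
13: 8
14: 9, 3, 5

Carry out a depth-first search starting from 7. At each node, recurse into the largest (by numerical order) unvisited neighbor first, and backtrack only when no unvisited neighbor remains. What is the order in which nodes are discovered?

Visit 7
7 → 12
7 → 8
8 → 14
14 → 9
14 → 5
5 → 11
11 → 0
0 → 1
14 → 3
3 → 6
8 → 4
4 → 13
4 → 10
8 → 2

7, 12, 8, 14, 9, 5, 11, 0, 1, 3, 6, 4, 13, 10, 2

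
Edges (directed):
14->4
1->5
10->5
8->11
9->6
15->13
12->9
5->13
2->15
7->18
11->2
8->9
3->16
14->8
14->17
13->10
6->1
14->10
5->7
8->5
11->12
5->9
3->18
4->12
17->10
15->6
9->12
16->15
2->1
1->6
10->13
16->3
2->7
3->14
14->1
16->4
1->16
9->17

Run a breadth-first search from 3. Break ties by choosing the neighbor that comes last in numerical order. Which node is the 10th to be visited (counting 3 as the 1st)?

Visit 3; enqueue 18, 16, 14 → queue [18, 16, 14]
Visit 18 → queue [16, 14]
Visit 16; enqueue 15, 4 → queue [14, 15, 4]
Visit 14; enqueue 17, 10, 8, 1 → queue [15, 4, 17, 10, 8, 1]
Visit 15; enqueue 13, 6 → queue [4, 17, 10, 8, 1, 13, 6]
Visit 4; enqueue 12 → queue [17, 10, 8, 1, 13, 6, 12]
Visit 17 → queue [10, 8, 1, 13, 6, 12]
Visit 10; enqueue 5 → queue [8, 1, 13, 6, 12, 5]
Visit 8; enqueue 11, 9 → queue [1, 13, 6, 12, 5, 11, 9]
Visit 1 → queue [13, 6, 12, 5, 11, 9]
Visit 13 → queue [6, 12, 5, 11, 9]
Visit 6 → queue [12, 5, 11, 9]
Visit 12 → queue [5, 11, 9]
Visit 5; enqueue 7 → queue [11, 9, 7]
Visit 11; enqueue 2 → queue [9, 7, 2]
Visit 9 → queue [7, 2]
Visit 7 → queue [2]
Visit 2 → queue []

Visit order: 3, 18, 16, 14, 15, 4, 17, 10, 8, 1, 13, 6, 12, 5, 11, 9, 7, 2

1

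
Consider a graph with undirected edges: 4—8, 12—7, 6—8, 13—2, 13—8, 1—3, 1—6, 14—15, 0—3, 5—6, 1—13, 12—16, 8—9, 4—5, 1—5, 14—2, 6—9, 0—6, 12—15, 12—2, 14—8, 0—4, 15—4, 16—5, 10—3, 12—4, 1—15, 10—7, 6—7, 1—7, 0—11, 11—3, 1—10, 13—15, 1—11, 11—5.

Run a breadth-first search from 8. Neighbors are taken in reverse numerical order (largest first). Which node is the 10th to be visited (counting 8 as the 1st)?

7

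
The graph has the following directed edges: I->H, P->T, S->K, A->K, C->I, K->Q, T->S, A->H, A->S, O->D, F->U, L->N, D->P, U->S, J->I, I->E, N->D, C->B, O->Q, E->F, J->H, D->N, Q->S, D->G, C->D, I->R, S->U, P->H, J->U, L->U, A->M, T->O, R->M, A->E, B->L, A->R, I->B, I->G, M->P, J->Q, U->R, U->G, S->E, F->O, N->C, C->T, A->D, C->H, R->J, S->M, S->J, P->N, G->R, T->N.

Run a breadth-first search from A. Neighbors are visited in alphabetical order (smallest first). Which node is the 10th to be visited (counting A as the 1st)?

N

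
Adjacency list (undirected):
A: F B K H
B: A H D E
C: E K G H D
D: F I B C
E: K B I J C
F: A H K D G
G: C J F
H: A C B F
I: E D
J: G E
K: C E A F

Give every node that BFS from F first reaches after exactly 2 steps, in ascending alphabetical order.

B, C, E, I, J

Level 0: F
Level 1: A, D, G, H, K
Level 2: B, C, E, I, J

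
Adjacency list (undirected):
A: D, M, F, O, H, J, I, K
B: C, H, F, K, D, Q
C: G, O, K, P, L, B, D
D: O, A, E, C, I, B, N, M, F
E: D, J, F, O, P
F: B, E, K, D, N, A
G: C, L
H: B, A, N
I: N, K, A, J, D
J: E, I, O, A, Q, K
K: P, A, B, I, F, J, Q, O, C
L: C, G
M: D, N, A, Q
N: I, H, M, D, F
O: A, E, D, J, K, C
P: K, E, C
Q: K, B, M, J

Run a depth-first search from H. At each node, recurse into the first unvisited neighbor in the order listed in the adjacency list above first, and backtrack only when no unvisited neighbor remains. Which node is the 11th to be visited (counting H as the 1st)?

Visit H
H → B
B → C
C → G
G → L
C → O
O → A
A → D
D → E
E → J
J → I
I → N
N → M
M → Q
Q → K
K → P
K → F

Visit order: H, B, C, G, L, O, A, D, E, J, I, N, M, Q, K, P, F

I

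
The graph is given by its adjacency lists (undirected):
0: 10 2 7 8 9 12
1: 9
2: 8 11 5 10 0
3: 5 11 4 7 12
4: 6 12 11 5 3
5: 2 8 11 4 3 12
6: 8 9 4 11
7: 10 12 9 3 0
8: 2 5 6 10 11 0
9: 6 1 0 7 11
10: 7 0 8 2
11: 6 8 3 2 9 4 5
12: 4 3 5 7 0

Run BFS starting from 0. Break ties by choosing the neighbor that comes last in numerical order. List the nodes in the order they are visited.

0 → 12 → 10 → 9 → 8 → 7 → 2 → 5 → 4 → 3 → 11 → 6 → 1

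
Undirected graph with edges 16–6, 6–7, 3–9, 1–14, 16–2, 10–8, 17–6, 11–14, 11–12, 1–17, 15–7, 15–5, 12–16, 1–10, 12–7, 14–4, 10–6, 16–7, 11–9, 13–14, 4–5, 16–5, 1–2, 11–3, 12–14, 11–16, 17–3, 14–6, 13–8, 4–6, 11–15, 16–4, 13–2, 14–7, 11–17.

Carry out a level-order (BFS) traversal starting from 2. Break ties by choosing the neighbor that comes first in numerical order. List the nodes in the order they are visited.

Visit 2; enqueue 1, 13, 16 → queue [1, 13, 16]
Visit 1; enqueue 10, 14, 17 → queue [13, 16, 10, 14, 17]
Visit 13; enqueue 8 → queue [16, 10, 14, 17, 8]
Visit 16; enqueue 4, 5, 6, 7, 11, 12 → queue [10, 14, 17, 8, 4, 5, 6, 7, 11, 12]
Visit 10 → queue [14, 17, 8, 4, 5, 6, 7, 11, 12]
Visit 14 → queue [17, 8, 4, 5, 6, 7, 11, 12]
Visit 17; enqueue 3 → queue [8, 4, 5, 6, 7, 11, 12, 3]
Visit 8 → queue [4, 5, 6, 7, 11, 12, 3]
Visit 4 → queue [5, 6, 7, 11, 12, 3]
Visit 5; enqueue 15 → queue [6, 7, 11, 12, 3, 15]
Visit 6 → queue [7, 11, 12, 3, 15]
Visit 7 → queue [11, 12, 3, 15]
Visit 11; enqueue 9 → queue [12, 3, 15, 9]
Visit 12 → queue [3, 15, 9]
Visit 3 → queue [15, 9]
Visit 15 → queue [9]
Visit 9 → queue []

2, 1, 13, 16, 10, 14, 17, 8, 4, 5, 6, 7, 11, 12, 3, 15, 9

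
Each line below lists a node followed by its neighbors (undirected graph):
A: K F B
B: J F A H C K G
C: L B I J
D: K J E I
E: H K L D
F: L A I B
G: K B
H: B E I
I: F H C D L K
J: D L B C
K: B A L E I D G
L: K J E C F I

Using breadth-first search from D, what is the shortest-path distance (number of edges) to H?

2

Level 0: D
Level 1: E, I, J, K
Level 2: A, B, C, F, G, H, L
H first appears at level 2.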